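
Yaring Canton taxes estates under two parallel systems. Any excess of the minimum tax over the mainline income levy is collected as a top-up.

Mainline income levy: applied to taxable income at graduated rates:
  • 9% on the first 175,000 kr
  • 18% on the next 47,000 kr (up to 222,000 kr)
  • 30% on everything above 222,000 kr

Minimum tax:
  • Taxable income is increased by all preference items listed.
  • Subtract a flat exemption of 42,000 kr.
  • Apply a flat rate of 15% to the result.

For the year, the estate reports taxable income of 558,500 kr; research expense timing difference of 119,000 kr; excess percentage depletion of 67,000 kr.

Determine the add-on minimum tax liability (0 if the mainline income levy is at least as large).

0 kr

Mainline income levy:
  175,000 kr × 9% = 15,750 kr
  47,000 kr × 18% = 8,460 kr
  336,500 kr × 30% = 100,950 kr
  → 125,160 kr

Minimum tax:
  Adjusted income: 558,500 kr + 119,000 kr + 67,000 kr = 744,500 kr
  Less exemption 42,000 kr → base 702,500 kr
  702,500 kr × 15% = 105,375 kr

105,375 kr ≤ 125,160 kr, so no add-on is due.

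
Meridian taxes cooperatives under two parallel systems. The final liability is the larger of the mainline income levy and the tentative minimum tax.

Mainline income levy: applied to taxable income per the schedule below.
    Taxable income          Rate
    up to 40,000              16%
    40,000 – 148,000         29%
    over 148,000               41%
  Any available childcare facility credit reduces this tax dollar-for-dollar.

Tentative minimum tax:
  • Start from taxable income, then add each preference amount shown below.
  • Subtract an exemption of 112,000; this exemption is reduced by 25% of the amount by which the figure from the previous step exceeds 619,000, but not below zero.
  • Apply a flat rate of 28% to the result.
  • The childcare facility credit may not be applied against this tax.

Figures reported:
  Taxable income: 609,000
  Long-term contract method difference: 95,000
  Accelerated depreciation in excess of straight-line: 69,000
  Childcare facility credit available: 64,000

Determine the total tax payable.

195,860

Tentative minimum tax:
  Adjusted income: 609,000 + 95,000 + 69,000 = 773,000
  Exemption: 112,000 − 25% × (773,000 − 619,000) = 112,000 − 38,500 = 73,500
  Base: 773,000 − 73,500 = 699,500
  699,500 × 28% = 195,860

Mainline income levy:
  40,000 × 16% = 6,400
  108,000 × 29% = 31,320
  461,000 × 41% = 189,010
  → 226,730
  Less childcare facility credit 64,000 → 162,730

195,860 > 162,730, so the tentative minimum tax is the binding amount.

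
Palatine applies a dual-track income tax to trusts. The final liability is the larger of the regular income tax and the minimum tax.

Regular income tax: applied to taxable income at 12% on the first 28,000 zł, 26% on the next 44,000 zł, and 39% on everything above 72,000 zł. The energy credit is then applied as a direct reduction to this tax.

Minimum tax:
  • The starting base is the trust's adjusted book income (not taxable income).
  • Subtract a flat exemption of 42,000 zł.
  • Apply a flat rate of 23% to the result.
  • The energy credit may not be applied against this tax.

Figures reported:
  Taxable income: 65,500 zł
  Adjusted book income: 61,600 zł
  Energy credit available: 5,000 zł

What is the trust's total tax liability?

8,110 zł

Regular income tax:
  28,000 zł × 12% = 3,360 zł
  37,500 zł × 26% = 9,750 zł
  → 13,110 zł
  Less energy credit 5,000 zł → 8,110 zł

Minimum tax:
  Base (adjusted book income): 61,600 zł
  Less exemption 42,000 zł → base 19,600 zł
  19,600 zł × 23% = 4,508 zł

8,110 zł > 4,508 zł, so the regular income tax governs.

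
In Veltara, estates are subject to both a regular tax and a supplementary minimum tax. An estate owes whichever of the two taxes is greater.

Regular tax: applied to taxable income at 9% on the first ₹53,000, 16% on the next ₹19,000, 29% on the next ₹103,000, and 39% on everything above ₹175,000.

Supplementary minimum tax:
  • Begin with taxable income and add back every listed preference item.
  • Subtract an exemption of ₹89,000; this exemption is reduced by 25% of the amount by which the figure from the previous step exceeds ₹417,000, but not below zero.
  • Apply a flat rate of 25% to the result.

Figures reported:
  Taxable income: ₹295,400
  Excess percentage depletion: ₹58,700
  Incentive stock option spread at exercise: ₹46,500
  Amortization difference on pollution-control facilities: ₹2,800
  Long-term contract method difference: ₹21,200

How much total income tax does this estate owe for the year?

₹84,636

Supplementary minimum tax:
  Adjusted income: ₹295,400 + ₹58,700 + ₹46,500 + ₹2,800 + ₹21,200 = ₹424,600
  Exemption: ₹89,000 − 25% × (₹424,600 − ₹417,000) = ₹89,000 − ₹1,900 = ₹87,100
  Base: ₹424,600 − ₹87,100 = ₹337,500
  ₹337,500 × 25% = ₹84,375

Regular tax:
  ₹53,000 × 9% = ₹4,770
  ₹19,000 × 16% = ₹3,040
  ₹103,000 × 29% = ₹29,870
  ₹120,400 × 39% = ₹46,956
  → ₹84,636

₹84,636 > ₹84,375, so the regular tax governs.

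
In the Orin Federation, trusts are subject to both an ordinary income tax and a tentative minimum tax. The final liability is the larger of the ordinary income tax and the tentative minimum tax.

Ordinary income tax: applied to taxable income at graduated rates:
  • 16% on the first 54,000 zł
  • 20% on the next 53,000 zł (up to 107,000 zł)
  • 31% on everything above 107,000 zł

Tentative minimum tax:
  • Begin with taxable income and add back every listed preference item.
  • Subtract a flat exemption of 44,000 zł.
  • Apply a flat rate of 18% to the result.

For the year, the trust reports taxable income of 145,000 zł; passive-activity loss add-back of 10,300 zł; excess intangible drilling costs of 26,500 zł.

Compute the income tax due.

31,020 zł

Ordinary income tax:
  54,000 zł × 16% = 8,640 zł
  53,000 zł × 20% = 10,600 zł
  38,000 zł × 31% = 11,780 zł
  → 31,020 zł

Tentative minimum tax:
  Adjusted income: 145,000 zł + 10,300 zł + 26,500 zł = 181,800 zł
  Less exemption 44,000 zł → base 137,800 zł
  137,800 zł × 18% = 24,804 zł

31,020 zł > 24,804 zł, so the ordinary income tax governs.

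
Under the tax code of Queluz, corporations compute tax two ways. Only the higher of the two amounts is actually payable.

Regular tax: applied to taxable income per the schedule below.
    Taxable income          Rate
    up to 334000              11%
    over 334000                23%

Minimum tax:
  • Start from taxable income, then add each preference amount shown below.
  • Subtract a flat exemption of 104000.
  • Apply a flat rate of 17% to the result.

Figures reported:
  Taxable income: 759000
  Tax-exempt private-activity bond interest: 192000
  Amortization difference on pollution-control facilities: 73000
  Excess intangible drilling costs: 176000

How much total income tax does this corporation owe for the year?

186320

Minimum tax:
  Adjusted income: 759000 + 192000 + 73000 + 176000 = 1200000
  Less exemption 104000 → base 1096000
  1096000 × 17% = 186320

Regular tax:
  334000 × 11% = 36740
  425000 × 23% = 97750
  → 134490

186320 > 134490, so the minimum tax is the binding amount.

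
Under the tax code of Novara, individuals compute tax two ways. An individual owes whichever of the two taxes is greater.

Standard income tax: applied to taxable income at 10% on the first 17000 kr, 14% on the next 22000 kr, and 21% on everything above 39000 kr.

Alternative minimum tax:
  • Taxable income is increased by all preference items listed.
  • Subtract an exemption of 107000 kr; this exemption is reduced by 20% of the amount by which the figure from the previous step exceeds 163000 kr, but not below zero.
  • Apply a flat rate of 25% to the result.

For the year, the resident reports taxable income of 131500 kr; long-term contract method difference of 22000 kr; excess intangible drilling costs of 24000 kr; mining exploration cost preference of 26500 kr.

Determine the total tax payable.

Alternative minimum tax:
  Adjusted income: 131500 kr + 22000 kr + 24000 kr + 26500 kr = 204000 kr
  Exemption: 107000 kr − 20% × (204000 kr − 163000 kr) = 107000 kr − 8200 kr = 98800 kr
  Base: 204000 kr − 98800 kr = 105200 kr
  105200 kr × 25% = 26300 kr

Standard income tax:
  17000 kr × 10% = 1700 kr
  22000 kr × 14% = 3080 kr
  92500 kr × 21% = 19425 kr
  → 24205 kr

26300 kr > 24205 kr, so the alternative minimum tax is the binding amount.

26300 kr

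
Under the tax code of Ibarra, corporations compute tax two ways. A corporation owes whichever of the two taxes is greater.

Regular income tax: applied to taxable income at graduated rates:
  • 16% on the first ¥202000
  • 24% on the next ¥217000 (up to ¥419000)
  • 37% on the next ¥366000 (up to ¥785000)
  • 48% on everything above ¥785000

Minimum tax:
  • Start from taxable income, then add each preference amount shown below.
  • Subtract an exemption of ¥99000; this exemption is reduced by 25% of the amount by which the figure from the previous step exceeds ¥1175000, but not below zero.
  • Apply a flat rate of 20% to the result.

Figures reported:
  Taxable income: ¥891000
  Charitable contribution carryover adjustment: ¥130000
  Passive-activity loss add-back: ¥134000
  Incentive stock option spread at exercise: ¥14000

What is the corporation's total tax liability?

Regular income tax:
  ¥202000 × 16% = ¥32320
  ¥217000 × 24% = ¥52080
  ¥366000 × 37% = ¥135420
  ¥106000 × 48% = ¥50880
  → ¥270700

Minimum tax:
  Adjusted income: ¥891000 + ¥130000 + ¥134000 + ¥14000 = ¥1169000
  Exemption: ¥1169000 ≤ ¥1175000, so full ¥99000 applies
  Base: ¥1169000 − ¥99000 = ¥1070000
  ¥1070000 × 20% = ¥214000

¥270700 > ¥214000, so the regular income tax governs.

¥270700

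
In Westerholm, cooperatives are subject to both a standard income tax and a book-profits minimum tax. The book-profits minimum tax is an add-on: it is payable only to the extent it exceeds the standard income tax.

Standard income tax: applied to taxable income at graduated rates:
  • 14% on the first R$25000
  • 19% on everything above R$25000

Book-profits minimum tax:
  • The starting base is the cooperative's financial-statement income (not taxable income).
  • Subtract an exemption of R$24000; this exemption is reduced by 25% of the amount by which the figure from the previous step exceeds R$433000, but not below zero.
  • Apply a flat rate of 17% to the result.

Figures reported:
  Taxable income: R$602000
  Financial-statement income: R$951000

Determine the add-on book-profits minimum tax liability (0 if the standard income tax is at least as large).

Standard income tax:
  R$25000 × 14% = R$3500
  R$577000 × 19% = R$109630
  → R$113130

Book-profits minimum tax:
  Base (financial-statement income): R$951000
  Exemption: 25% × (R$951000 − R$433000) = R$129500 ≥ R$24000, so the exemption is fully phased out
  Base: R$951000 − R$0 = R$951000
  R$951000 × 17% = R$161670

Excess of book-profits minimum tax over standard income tax: R$161670 − R$113130 = R$48540.

R$48540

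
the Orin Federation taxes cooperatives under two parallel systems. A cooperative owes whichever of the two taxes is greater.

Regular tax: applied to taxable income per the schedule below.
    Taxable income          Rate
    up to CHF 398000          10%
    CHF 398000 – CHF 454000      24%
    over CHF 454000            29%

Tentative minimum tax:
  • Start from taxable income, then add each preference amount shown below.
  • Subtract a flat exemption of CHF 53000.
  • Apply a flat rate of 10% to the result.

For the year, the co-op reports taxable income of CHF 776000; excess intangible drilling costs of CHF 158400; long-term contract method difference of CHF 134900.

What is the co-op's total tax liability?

CHF 146620

Regular tax:
  CHF 398000 × 10% = CHF 39800
  CHF 56000 × 24% = CHF 13440
  CHF 322000 × 29% = CHF 93380
  → CHF 146620

Tentative minimum tax:
  Adjusted income: CHF 776000 + CHF 158400 + CHF 134900 = CHF 1069300
  Less exemption CHF 53000 → base CHF 1016300
  CHF 1016300 × 10% = CHF 101630

CHF 146620 > CHF 101630, so the regular tax governs.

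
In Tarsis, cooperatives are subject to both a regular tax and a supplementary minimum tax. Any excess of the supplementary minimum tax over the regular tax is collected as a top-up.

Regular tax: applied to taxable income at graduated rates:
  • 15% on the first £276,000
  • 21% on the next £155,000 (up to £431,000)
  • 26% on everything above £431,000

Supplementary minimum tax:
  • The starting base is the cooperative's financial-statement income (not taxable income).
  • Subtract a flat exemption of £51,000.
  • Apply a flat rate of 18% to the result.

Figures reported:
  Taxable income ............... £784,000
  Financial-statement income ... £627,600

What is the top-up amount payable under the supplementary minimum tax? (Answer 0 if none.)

£0

Supplementary minimum tax:
  Base (financial-statement income): £627,600
  Less exemption £51,000 → base £576,600
  £576,600 × 18% = £103,788

Regular tax:
  £276,000 × 15% = £41,400
  £155,000 × 21% = £32,550
  £353,000 × 26% = £91,780
  → £165,730

£103,788 ≤ £165,730, so no add-on is due.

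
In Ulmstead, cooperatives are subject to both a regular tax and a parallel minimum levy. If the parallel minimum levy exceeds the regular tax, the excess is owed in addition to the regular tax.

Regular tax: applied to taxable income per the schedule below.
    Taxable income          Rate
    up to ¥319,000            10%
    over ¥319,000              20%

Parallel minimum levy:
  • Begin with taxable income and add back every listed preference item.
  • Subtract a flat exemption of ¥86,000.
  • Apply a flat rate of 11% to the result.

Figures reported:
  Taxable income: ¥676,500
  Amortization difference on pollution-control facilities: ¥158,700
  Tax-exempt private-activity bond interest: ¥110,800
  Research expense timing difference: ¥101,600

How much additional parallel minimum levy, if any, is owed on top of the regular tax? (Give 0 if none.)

¥2,376

Regular tax:
  ¥319,000 × 10% = ¥31,900
  ¥357,500 × 20% = ¥71,500
  → ¥103,400

Parallel minimum levy:
  Adjusted income: ¥676,500 + ¥158,700 + ¥110,800 + ¥101,600 = ¥1,047,600
  Less exemption ¥86,000 → base ¥961,600
  ¥961,600 × 11% = ¥105,776

Excess of parallel minimum levy over regular tax: ¥105,776 − ¥103,400 = ¥2,376.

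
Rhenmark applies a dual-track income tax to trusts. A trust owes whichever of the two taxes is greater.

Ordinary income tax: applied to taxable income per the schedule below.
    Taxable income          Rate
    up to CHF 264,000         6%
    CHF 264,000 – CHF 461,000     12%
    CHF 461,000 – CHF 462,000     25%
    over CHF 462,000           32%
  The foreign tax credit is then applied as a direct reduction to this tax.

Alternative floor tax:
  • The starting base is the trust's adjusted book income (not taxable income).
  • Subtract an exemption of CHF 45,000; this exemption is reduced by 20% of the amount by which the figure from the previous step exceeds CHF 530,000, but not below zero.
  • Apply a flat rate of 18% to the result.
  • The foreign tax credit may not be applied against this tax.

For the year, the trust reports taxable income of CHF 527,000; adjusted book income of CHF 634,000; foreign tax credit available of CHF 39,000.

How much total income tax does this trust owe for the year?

Ordinary income tax:
  CHF 264,000 × 6% = CHF 15,840
  CHF 197,000 × 12% = CHF 23,640
  CHF 1,000 × 25% = CHF 250
  CHF 65,000 × 32% = CHF 20,800
  → CHF 60,530
  Less foreign tax credit CHF 39,000 → CHF 21,530

Alternative floor tax:
  Base (adjusted book income): CHF 634,000
  Exemption: CHF 45,000 − 20% × (CHF 634,000 − CHF 530,000) = CHF 45,000 − CHF 20,800 = CHF 24,200
  Base: CHF 634,000 − CHF 24,200 = CHF 609,800
  CHF 609,800 × 18% = CHF 109,764

CHF 109,764 > CHF 21,530, so the alternative floor tax is the binding amount.

CHF 109,764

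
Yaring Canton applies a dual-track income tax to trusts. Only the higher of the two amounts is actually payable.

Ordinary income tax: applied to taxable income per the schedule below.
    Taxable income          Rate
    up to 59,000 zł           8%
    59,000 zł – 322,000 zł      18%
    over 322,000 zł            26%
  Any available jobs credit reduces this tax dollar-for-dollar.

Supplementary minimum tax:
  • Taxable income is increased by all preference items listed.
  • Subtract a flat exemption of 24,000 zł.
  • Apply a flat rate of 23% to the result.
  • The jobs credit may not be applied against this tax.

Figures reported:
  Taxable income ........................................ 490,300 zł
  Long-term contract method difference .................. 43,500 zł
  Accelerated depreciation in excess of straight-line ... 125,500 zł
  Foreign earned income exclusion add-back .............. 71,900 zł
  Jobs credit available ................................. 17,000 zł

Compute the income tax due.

162,656 zł

Ordinary income tax:
  59,000 zł × 8% = 4,720 zł
  263,000 zł × 18% = 47,340 zł
  168,300 zł × 26% = 43,758 zł
  → 95,818 zł
  Less jobs credit 17,000 zł → 78,818 zł

Supplementary minimum tax:
  Adjusted income: 490,300 zł + 43,500 zł + 125,500 zł + 71,900 zł = 731,200 zł
  Less exemption 24,000 zł → base 707,200 zł
  707,200 zł × 23% = 162,656 zł

162,656 zł > 78,818 zł, so the supplementary minimum tax is the binding amount.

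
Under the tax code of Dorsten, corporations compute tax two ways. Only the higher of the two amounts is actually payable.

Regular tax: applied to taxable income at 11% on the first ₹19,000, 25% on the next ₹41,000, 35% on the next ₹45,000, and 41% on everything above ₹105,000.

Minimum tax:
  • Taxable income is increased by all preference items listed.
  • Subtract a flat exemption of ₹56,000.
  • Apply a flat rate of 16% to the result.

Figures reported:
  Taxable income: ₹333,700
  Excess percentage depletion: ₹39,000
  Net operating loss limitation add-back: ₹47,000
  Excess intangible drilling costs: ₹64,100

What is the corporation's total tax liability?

₹121,857

Regular tax:
  ₹19,000 × 11% = ₹2,090
  ₹41,000 × 25% = ₹10,250
  ₹45,000 × 35% = ₹15,750
  ₹228,700 × 41% = ₹93,767
  → ₹121,857

Minimum tax:
  Adjusted income: ₹333,700 + ₹39,000 + ₹47,000 + ₹64,100 = ₹483,800
  Less exemption ₹56,000 → base ₹427,800
  ₹427,800 × 16% = ₹68,448

₹121,857 > ₹68,448, so the regular tax governs.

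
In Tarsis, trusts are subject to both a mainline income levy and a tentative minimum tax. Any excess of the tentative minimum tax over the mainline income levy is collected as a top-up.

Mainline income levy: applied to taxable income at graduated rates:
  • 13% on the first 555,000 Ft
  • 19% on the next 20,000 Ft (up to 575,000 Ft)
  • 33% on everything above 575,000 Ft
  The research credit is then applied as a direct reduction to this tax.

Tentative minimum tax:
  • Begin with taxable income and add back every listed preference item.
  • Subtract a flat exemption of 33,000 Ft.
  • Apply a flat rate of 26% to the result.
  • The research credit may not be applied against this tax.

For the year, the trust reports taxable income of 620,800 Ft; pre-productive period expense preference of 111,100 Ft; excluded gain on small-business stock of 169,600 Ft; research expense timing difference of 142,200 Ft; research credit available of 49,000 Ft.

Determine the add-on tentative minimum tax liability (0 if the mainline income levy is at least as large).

Tentative minimum tax:
  Adjusted income: 620,800 Ft + 111,100 Ft + 169,600 Ft + 142,200 Ft = 1,043,700 Ft
  Less exemption 33,000 Ft → base 1,010,700 Ft
  1,010,700 Ft × 26% = 262,782 Ft

Mainline income levy:
  555,000 Ft × 13% = 72,150 Ft
  20,000 Ft × 19% = 3,800 Ft
  45,800 Ft × 33% = 15,114 Ft
  → 91,064 Ft
  Less research credit 49,000 Ft → 42,064 Ft

Excess of tentative minimum tax over mainline income levy: 262,782 Ft − 42,064 Ft = 220,718 Ft.

220,718 Ft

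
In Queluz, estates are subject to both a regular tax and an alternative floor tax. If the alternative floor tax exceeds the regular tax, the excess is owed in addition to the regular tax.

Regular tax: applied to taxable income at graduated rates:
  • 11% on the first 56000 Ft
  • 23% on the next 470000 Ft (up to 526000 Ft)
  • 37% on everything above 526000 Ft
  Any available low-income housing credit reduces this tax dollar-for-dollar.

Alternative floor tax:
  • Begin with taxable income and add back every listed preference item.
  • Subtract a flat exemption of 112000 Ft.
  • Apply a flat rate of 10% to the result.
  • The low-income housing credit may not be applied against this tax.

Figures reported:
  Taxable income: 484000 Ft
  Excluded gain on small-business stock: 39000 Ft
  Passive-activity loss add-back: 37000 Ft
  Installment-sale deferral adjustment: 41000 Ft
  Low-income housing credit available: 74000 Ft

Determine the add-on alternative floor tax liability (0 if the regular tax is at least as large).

18300 Ft

Regular tax:
  56000 Ft × 11% = 6160 Ft
  428000 Ft × 23% = 98440 Ft
  → 104600 Ft
  Less low-income housing credit 74000 Ft → 30600 Ft

Alternative floor tax:
  Adjusted income: 484000 Ft + 39000 Ft + 37000 Ft + 41000 Ft = 601000 Ft
  Less exemption 112000 Ft → base 489000 Ft
  489000 Ft × 10% = 48900 Ft

Excess of alternative floor tax over regular tax: 48900 Ft − 30600 Ft = 18300 Ft.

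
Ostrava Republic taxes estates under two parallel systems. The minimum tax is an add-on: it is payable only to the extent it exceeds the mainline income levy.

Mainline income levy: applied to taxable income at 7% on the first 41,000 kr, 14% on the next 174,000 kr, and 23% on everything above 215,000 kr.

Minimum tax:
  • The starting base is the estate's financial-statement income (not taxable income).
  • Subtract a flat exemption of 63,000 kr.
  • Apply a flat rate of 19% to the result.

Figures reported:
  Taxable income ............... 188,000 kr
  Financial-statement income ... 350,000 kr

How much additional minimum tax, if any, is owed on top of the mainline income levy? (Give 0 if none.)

31,080 kr

Minimum tax:
  Base (financial-statement income): 350,000 kr
  Less exemption 63,000 kr → base 287,000 kr
  287,000 kr × 19% = 54,530 kr

Mainline income levy:
  41,000 kr × 7% = 2,870 kr
  147,000 kr × 14% = 20,580 kr
  → 23,450 kr

Excess of minimum tax over mainline income levy: 54,530 kr − 23,450 kr = 31,080 kr.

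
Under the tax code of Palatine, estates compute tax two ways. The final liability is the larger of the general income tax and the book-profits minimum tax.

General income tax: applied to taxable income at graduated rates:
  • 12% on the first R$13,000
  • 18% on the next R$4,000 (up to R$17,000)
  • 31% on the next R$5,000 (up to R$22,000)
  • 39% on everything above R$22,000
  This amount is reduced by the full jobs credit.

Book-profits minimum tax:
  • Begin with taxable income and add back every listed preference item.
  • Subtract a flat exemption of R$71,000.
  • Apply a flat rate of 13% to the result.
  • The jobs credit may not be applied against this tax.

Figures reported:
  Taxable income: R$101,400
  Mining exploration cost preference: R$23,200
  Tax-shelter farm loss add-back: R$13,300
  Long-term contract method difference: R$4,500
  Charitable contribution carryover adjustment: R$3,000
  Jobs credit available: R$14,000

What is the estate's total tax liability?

R$20,796

General income tax:
  R$13,000 × 12% = R$1,560
  R$4,000 × 18% = R$720
  R$5,000 × 31% = R$1,550
  R$79,400 × 39% = R$30,966
  → R$34,796
  Less jobs credit R$14,000 → R$20,796

Book-profits minimum tax:
  Adjusted income: R$101,400 + R$23,200 + R$13,300 + R$4,500 + R$3,000 = R$145,400
  Less exemption R$71,000 → base R$74,400
  R$74,400 × 13% = R$9,672

R$20,796 > R$9,672, so the general income tax governs.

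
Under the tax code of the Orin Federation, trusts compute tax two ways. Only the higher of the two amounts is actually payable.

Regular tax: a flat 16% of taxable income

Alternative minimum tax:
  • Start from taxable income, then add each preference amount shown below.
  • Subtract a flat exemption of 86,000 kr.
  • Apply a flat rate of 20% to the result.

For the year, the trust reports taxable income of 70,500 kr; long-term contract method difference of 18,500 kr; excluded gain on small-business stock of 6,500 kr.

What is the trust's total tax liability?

Regular tax:
  70,500 kr × 16% = 11,280 kr

Alternative minimum tax:
  Adjusted income: 70,500 kr + 18,500 kr + 6,500 kr = 95,500 kr
  Less exemption 86,000 kr → base 9,500 kr
  9,500 kr × 20% = 1,900 kr

11,280 kr > 1,900 kr, so the regular tax governs.

11,280 kr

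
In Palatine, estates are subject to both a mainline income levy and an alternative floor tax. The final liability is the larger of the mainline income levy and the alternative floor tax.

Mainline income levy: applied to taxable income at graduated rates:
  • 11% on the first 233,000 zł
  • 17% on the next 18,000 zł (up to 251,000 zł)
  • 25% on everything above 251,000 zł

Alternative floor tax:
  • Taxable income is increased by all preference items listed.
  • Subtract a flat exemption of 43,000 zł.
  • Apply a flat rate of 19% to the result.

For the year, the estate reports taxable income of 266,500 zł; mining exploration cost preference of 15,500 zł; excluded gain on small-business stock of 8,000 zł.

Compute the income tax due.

Mainline income levy:
  233,000 zł × 11% = 25,630 zł
  18,000 zł × 17% = 3,060 zł
  15,500 zł × 25% = 3,875 zł
  → 32,565 zł

Alternative floor tax:
  Adjusted income: 266,500 zł + 15,500 zł + 8,000 zł = 290,000 zł
  Less exemption 43,000 zł → base 247,000 zł
  247,000 zł × 19% = 46,930 zł

46,930 zł > 32,565 zł, so the alternative floor tax is the binding amount.

46,930 zł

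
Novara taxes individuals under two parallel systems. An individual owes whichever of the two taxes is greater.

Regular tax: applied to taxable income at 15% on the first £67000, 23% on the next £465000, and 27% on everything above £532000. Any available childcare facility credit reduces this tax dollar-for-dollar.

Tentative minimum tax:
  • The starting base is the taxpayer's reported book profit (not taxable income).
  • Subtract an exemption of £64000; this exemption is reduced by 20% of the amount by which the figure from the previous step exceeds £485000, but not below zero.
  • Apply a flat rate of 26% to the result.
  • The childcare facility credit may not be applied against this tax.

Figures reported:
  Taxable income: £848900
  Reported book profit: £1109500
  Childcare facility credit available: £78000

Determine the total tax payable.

£288470

Tentative minimum tax:
  Base (reported book profit): £1109500
  Exemption: 20% × (£1109500 − £485000) = £124900 ≥ £64000, so the exemption is fully phased out
  Base: £1109500 − £0 = £1109500
  £1109500 × 26% = £288470

Regular tax:
  £67000 × 15% = £10050
  £465000 × 23% = £106950
  £316900 × 27% = £85563
  → £202563
  Less childcare facility credit £78000 → £124563

£288470 > £124563, so the tentative minimum tax is the binding amount.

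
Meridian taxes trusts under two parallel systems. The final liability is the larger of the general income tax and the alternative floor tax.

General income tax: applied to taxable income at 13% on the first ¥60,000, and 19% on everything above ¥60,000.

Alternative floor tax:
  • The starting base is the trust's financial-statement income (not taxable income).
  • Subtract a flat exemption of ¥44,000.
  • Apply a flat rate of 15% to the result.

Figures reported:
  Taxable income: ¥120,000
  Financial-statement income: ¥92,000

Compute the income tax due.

¥19,200

Alternative floor tax:
  Base (financial-statement income): ¥92,000
  Less exemption ¥44,000 → base ¥48,000
  ¥48,000 × 15% = ¥7,200

General income tax:
  ¥60,000 × 13% = ¥7,800
  ¥60,000 × 19% = ¥11,400
  → ¥19,200

¥19,200 > ¥7,200, so the general income tax governs.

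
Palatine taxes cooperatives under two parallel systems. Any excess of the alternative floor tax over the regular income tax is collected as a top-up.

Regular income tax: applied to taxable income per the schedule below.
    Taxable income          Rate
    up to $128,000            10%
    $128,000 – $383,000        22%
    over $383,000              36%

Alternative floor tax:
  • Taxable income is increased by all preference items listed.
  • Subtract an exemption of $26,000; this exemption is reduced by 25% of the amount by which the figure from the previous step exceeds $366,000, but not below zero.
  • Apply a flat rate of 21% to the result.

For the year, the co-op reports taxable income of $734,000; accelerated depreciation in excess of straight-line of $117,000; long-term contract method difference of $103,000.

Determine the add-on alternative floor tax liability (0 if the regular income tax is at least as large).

Regular income tax:
  $128,000 × 10% = $12,800
  $255,000 × 22% = $56,100
  $351,000 × 36% = $126,360
  → $195,260

Alternative floor tax:
  Adjusted income: $734,000 + $117,000 + $103,000 = $954,000
  Exemption: 25% × ($954,000 − $366,000) = $147,000 ≥ $26,000, so the exemption is fully phased out
  Base: $954,000 − $0 = $954,000
  $954,000 × 21% = $200,340

Excess of alternative floor tax over regular income tax: $200,340 − $195,260 = $5,080.

$5,080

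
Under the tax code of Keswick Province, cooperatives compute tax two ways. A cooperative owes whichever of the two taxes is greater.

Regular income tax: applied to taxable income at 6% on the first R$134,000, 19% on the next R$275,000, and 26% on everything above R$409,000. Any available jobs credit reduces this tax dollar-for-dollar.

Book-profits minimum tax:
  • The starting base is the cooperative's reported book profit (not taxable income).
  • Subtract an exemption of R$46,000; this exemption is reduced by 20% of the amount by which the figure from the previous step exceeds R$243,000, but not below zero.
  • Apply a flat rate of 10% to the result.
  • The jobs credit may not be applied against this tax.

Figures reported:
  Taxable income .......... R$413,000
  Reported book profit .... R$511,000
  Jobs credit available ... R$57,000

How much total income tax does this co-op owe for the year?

R$51,100

Book-profits minimum tax:
  Base (reported book profit): R$511,000
  Exemption: 20% × (R$511,000 − R$243,000) = R$53,600 ≥ R$46,000, so the exemption is fully phased out
  Base: R$511,000 − R$0 = R$511,000
  R$511,000 × 10% = R$51,100

Regular income tax:
  R$134,000 × 6% = R$8,040
  R$275,000 × 19% = R$52,250
  R$4,000 × 26% = R$1,040
  → R$61,330
  Less jobs credit R$57,000 → R$4,330

R$51,100 > R$4,330, so the book-profits minimum tax is the binding amount.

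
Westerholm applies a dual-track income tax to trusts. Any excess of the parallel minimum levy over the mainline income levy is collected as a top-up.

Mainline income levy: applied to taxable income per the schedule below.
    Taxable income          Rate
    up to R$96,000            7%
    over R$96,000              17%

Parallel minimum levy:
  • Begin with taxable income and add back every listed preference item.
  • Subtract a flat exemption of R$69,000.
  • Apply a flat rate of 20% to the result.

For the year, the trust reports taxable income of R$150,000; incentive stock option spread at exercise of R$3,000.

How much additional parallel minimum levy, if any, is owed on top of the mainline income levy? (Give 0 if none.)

R$900

Mainline income levy:
  R$96,000 × 7% = R$6,720
  R$54,000 × 17% = R$9,180
  → R$15,900

Parallel minimum levy:
  Adjusted income: R$150,000 + R$3,000 = R$153,000
  Less exemption R$69,000 → base R$84,000
  R$84,000 × 20% = R$16,800

Excess of parallel minimum levy over mainline income levy: R$16,800 − R$15,900 = R$900.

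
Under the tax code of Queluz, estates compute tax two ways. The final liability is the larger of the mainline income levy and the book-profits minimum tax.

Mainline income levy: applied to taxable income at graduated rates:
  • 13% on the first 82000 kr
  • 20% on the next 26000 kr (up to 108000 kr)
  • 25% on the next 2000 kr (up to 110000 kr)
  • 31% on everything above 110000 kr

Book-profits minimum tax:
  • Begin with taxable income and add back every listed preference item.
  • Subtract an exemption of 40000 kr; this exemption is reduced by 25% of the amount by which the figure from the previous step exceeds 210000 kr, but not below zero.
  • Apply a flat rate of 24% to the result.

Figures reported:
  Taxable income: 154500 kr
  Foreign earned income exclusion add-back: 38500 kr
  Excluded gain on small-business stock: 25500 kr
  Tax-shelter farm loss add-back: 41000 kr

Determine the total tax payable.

55650 kr

Mainline income levy:
  82000 kr × 13% = 10660 kr
  26000 kr × 20% = 5200 kr
  2000 kr × 25% = 500 kr
  44500 kr × 31% = 13795 kr
  → 30155 kr

Book-profits minimum tax:
  Adjusted income: 154500 kr + 38500 kr + 25500 kr + 41000 kr = 259500 kr
  Exemption: 40000 kr − 25% × (259500 kr − 210000 kr) = 40000 kr − 12375 kr = 27625 kr
  Base: 259500 kr − 27625 kr = 231875 kr
  231875 kr × 24% = 55650 kr

55650 kr > 30155 kr, so the book-profits minimum tax is the binding amount.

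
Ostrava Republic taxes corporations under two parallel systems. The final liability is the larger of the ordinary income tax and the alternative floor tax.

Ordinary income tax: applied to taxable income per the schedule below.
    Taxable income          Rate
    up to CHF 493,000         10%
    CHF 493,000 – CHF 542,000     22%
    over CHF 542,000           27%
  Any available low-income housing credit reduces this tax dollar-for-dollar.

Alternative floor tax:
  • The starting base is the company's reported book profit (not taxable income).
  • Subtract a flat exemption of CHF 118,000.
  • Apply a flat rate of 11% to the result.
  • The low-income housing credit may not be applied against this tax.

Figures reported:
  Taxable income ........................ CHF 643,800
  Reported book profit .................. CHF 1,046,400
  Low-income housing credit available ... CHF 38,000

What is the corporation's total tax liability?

CHF 102,124

Ordinary income tax:
  CHF 493,000 × 10% = CHF 49,300
  CHF 49,000 × 22% = CHF 10,780
  CHF 101,800 × 27% = CHF 27,486
  → CHF 87,566
  Less low-income housing credit CHF 38,000 → CHF 49,566

Alternative floor tax:
  Base (reported book profit): CHF 1,046,400
  Less exemption CHF 118,000 → base CHF 928,400
  CHF 928,400 × 11% = CHF 102,124

CHF 102,124 > CHF 49,566, so the alternative floor tax is the binding amount.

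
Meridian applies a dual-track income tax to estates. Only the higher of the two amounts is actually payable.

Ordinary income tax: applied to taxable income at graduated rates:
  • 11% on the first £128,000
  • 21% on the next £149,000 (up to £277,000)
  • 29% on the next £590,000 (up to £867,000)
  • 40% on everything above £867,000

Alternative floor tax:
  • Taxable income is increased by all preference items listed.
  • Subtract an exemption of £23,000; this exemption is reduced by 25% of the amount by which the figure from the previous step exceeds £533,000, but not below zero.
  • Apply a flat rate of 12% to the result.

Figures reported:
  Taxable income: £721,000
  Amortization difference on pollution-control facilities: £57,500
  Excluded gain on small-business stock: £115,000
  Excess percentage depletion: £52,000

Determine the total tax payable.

Ordinary income tax:
  £128,000 × 11% = £14,080
  £149,000 × 21% = £31,290
  £444,000 × 29% = £128,760
  → £174,130

Alternative floor tax:
  Adjusted income: £721,000 + £57,500 + £115,000 + £52,000 = £945,500
  Exemption: 25% × (£945,500 − £533,000) = £103,125 ≥ £23,000, so the exemption is fully phased out
  Base: £945,500 − £0 = £945,500
  £945,500 × 12% = £113,460

£174,130 > £113,460, so the ordinary income tax governs.

£174,130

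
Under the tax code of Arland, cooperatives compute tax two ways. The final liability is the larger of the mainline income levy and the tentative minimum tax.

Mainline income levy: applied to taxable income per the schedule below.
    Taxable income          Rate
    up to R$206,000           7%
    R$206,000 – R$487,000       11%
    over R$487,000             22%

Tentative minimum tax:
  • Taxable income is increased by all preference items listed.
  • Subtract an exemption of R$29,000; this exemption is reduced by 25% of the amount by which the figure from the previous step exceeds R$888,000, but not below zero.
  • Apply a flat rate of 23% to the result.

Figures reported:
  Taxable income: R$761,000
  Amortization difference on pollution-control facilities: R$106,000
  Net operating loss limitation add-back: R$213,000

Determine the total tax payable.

Mainline income levy:
  R$206,000 × 7% = R$14,420
  R$281,000 × 11% = R$30,910
  R$274,000 × 22% = R$60,280
  → R$105,610

Tentative minimum tax:
  Adjusted income: R$761,000 + R$106,000 + R$213,000 = R$1,080,000
  Exemption: 25% × (R$1,080,000 − R$888,000) = R$48,000 ≥ R$29,000, so the exemption is fully phased out
  Base: R$1,080,000 − R$0 = R$1,080,000
  R$1,080,000 × 23% = R$248,400

R$248,400 > R$105,610, so the tentative minimum tax is the binding amount.

R$248,400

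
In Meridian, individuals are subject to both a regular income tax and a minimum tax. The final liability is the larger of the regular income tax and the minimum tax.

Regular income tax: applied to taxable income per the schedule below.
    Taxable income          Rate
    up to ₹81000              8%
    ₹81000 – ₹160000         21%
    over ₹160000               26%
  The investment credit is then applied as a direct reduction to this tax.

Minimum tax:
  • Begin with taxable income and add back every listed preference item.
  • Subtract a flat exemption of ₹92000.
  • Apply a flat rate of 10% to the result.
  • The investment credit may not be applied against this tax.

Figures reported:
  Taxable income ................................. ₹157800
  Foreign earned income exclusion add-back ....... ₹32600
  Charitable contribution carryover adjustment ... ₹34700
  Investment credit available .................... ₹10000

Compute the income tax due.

₹13310

Regular income tax:
  ₹81000 × 8% = ₹6480
  ₹76800 × 21% = ₹16128
  → ₹22608
  Less investment credit ₹10000 → ₹12608

Minimum tax:
  Adjusted income: ₹157800 + ₹32600 + ₹34700 = ₹225100
  Less exemption ₹92000 → base ₹133100
  ₹133100 × 10% = ₹13310

₹13310 > ₹12608, so the minimum tax is the binding amount.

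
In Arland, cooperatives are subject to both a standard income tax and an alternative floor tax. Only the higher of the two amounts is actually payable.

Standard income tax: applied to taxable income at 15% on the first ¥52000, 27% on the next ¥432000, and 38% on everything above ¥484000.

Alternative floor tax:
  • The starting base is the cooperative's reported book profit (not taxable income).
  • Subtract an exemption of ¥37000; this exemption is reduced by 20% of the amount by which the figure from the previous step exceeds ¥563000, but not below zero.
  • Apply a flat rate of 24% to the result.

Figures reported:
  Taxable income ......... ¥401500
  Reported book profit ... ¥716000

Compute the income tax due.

Standard income tax:
  ¥52000 × 15% = ¥7800
  ¥349500 × 27% = ¥94365
  → ¥102165

Alternative floor tax:
  Base (reported book profit): ¥716000
  Exemption: ¥37000 − 20% × (¥716000 − ¥563000) = ¥37000 − ¥30600 = ¥6400
  Base: ¥716000 − ¥6400 = ¥709600
  ¥709600 × 24% = ¥170304

¥170304 > ¥102165, so the alternative floor tax is the binding amount.

¥170304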